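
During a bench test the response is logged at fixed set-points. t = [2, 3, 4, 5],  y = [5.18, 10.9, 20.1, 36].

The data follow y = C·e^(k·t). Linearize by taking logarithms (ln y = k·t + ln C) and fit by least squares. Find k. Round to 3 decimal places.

k = 0.643

Let Y = ln y. Fitting Y = k·t + ln C by least squares:
AᵀA = [[54.0000, 14.0000]; [14.0000, 4]], rhs = [40.3764, 10.6178]ᵀ  (here Σt = 14.0000, Σ(t)² = 54.0000, Σln y = 10.6178, Σt·ln y = 40.3764).
Solving (det = 20.0000): k = 0.64281, ln C = 0.40462.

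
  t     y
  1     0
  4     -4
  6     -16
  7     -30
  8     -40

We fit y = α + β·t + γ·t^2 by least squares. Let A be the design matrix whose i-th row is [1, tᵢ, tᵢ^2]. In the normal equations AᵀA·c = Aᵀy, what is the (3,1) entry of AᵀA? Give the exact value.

166

Row 3 ↔ basis t^2, column 1 ↔ basis 1, so (AᵀA)_{3,1} = Σᵢ t^2 = (1)·(1) + (16)·(1) + (36)·(1) + (49)·(1) + (64)·(1) = 166.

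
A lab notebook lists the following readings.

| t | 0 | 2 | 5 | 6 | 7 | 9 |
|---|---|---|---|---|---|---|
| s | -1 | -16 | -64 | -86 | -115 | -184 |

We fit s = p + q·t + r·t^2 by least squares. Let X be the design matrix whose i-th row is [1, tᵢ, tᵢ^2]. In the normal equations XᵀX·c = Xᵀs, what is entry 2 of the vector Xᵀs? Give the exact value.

Entry 2 ↔ basis t, so (Xᵀs)_{2} = Σᵢ (t)·sᵢ = (0)·(-1) + (2)·(-16) + (5)·(-64) + (6)·(-86) + (7)·(-115) + (9)·(-184) = -3329.

-3329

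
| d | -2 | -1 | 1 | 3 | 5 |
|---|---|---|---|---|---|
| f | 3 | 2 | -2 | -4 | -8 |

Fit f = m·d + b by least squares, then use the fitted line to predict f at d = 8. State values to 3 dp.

From the data, Σd·d = 40, Σd = 6, Σ1 = 5.
For Aᵀf: Σd·f = -62, Σf = -9.
Normal equations: [[40, 6]; [6, 5]]·[m, b]ᵀ = [-62, -9]ᵀ.
det = 40·5 − 6² = 164.
m = ((-62)·5 − 6·(-9))/164 = -64/41; b = (40·(-9) − 6·(-62))/164 = 3/41.
At d = 8: f̂ = (-64/41)·(8) + (3/41)·(1) = -509/41.

f̂ = -12.415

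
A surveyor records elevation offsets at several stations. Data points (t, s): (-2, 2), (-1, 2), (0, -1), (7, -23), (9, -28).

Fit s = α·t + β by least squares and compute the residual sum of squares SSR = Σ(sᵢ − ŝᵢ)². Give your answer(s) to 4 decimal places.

SSR = 5.9269

The normal equations are: 135·α + 13·β = -419;  13·α + 5·β = -48.
det = 135·5 − 13² = 506.
α = ((-419)·5 − 13·(-48))/506 = -1471/506; β = (135·(-48) − 13·(-419))/506 = -1033/506.
Residuals: -39/22, 287/253, 527/506, -14/23, 52/253; SSR = 2999/506.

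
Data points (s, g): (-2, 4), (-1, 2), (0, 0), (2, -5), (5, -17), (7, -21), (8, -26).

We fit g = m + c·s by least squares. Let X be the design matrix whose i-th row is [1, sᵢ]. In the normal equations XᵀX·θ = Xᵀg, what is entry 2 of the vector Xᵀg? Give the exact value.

Entry 2 ↔ basis s, so (Xᵀg)_{2} = Σᵢ (s)·gᵢ = (-2)·(4) + (-1)·(2) + (0)·(0) + (2)·(-5) + (5)·(-17) + (7)·(-21) + (8)·(-26) = -460.

-460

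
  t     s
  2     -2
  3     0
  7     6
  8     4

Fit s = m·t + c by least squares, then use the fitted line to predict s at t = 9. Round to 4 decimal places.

ŝ = 6.6154

MᵀM·[m, c]ᵀ = Mᵀs reads: 126·m + 20·c = 70;  20·m + 4·c = 8.
Δ = 126·4 − 20² = 104.
m = (70·4 − 20·8)/104 = 15/13; c = (126·8 − 20·70)/104 = -49/13.
At t = 9: ŝ = (15/13)·(9) + (-49/13)·(1) = 86/13.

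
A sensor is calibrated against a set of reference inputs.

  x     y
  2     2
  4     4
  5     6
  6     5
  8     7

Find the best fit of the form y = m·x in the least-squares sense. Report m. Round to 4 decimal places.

m = 0.9379

Compute the Gram sums: Σx·x = 145.
For Aᵀy: Σx·y = 136.
Normal equations: [[145]]·[m]ᵀ = [136]ᵀ.
m = 136/145 = 0.937931.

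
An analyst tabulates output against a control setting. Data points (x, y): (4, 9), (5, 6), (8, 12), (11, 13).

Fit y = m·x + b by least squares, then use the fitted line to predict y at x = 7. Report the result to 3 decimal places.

AᵀA·[m, b]ᵀ = Aᵀy reads: 226·m + 28·b = 305;  28·m + 4·b = 40.
Eliminating b: 4·(row 1) − 28·(row 2) gives 120·m = 4·305 − 28·40 = 100, so m = 5/6.
Then b = (40 − 28·(5/6))/4 = 25/6.
At x = 7: ŷ = (5/6)·(7) + (25/6)·(1) = 10.

ŷ = 10.000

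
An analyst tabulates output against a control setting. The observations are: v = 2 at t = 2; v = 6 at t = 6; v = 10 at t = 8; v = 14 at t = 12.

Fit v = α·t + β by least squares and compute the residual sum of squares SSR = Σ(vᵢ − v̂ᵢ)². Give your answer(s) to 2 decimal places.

Entries of AᵀA: Σt·t = 248, Σt = 28, Σ1 = 4.
Moment sums: Σt·v = 288, Σv = 32.
Determinant 248·4 − 28² = 208.
α = (288·4 − 28·32)/208 = 16/13; β = (248·32 − 28·288)/208 = -8/13.
Residuals: 2/13, -10/13, 10/13, -2/13; SSR = 16/13.

SSR = 1.23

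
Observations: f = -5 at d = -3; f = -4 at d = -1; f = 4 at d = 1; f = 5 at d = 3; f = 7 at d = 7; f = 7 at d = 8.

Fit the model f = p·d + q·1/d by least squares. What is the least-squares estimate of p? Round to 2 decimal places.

Sums needed: Σd·d = 133, Σd·1/d = 6, Σ1/d·1/d = 63737/28224.
Right-hand side: Σd·f = 143, Σ1/d·f = 317/24.
Normal equations: [[133, 6]; [6, 63737/28224]]·[p, q]ᵀ = [143, 317/24]ᵀ.
Determinant 133·(63737/28224) − 6² = 1065851/4032.
p = (143·(63737/28224) − 6·(317/24))/(1065851/4032) = 6877639/7460957; q = (133·(317/24) − 6·143)/(1065851/4032) = 3623592/1065851.

p = 0.92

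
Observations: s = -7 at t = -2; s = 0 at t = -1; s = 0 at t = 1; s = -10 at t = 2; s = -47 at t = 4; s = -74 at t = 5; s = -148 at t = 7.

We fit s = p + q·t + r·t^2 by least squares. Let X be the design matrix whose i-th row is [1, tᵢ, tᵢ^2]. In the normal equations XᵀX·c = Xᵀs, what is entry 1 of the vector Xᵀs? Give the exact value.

-286

Entry 1 ↔ basis 1, so (Xᵀs)_{1} = Σᵢ sᵢ = (1)·(-7) + (1)·(0) + (1)·(0) + (1)·(-10) + (1)·(-47) + (1)·(-74) + (1)·(-148) = -286.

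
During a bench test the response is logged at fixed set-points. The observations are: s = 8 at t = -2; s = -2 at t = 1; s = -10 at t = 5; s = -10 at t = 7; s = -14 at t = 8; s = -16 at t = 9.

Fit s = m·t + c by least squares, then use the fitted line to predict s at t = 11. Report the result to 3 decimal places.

ŝ = -20.136

Forming MᵀM = [[224, 28]; [28, 6]] and Mᵀs = [-394, -44]ᵀ gives MᵀM·[m, c]ᵀ = Mᵀs.
Δ = 224·6 − 28² = 560.
m = ((-394)·6 − 28·(-44))/560 = -283/140; c = (224·(-44) − 28·(-394))/560 = 21/10.
At t = 11: ŝ = (-283/140)·(11) + (21/10)·(1) = -2819/140.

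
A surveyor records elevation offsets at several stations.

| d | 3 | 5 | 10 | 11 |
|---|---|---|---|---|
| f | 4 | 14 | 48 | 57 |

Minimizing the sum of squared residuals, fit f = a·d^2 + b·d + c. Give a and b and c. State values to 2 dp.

Normal-equation sums: Σd^2·d^2 = 25347, Σd^2·d = 2483, Σd^2 = 255, Σd·d = 255, Σd = 29, Σ1 = 4.
Right-hand side: Σd^2·f = 12083, Σd·f = 1189, Σf = 123.
Inverting the 3×3 Gram matrix, [a, b, c]ᵀ = [2575/9076, 23791/9076, -28777/4538]ᵀ.

a = 0.28, b = 2.62, c = -6.34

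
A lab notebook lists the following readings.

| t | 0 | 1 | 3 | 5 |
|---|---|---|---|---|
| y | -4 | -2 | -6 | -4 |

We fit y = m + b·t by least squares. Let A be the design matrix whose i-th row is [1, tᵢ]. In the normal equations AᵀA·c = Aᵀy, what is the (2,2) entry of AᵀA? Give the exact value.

35

Row 2 ↔ basis t, column 2 ↔ basis t, so (AᵀA)_{2,2} = Σᵢ (t)·(t) = (0)·(0) + (1)·(1) + (3)·(3) + (5)·(5) = 35.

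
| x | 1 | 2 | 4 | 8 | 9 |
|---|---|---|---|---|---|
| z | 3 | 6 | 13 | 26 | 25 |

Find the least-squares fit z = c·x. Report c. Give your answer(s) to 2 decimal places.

c = 3.01

From the data, Σx·x = 166.
Right-hand side: Σx·z = 500.
AᵀA·[c]ᵀ = Aᵀz becomes [[166]]·[c]ᵀ = [500]ᵀ.
c = 500/166 = 3.01205.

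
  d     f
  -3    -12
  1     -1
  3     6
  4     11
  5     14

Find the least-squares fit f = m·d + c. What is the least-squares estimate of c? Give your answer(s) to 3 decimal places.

c = -2.950

The normal system XᵀX·[m, c]ᵀ = Xᵀf is [[60, 10]; [10, 5]]·[m, c]ᵀ = [167, 18]ᵀ.
Eliminating c: 5·(row 1) − 10·(row 2) gives 200·m = 5·167 − 10·18 = 655, so m = 131/40.
Then c = (18 − 10·(131/40))/5 = -59/20.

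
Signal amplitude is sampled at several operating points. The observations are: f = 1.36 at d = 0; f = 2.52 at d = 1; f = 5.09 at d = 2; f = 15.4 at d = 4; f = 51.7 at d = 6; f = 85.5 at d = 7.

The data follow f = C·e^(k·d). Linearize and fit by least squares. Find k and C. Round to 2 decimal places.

k = 0.59, C = 1.43

Taking logs, ln f = k·d + ln C, so regress ln f on d.
Σd = 20.0000, Σ(d)² = 106.0000, Σln f = 13.9874, Σd·ln f = 69.9286.
Equations: 106.0000·k + 20.0000·ln C = 69.9286;  20.0000·k + 6·ln C = 13.9874.
Δ = 106.0000·6 − (20.0000)² = 236.0000; k = (69.9286·6 − 20.0000·13.9874)/236.0000 = 0.59248, ln C = (106.0000·13.9874 − 20.0000·69.9286)/236.0000 = 0.35630, so C = exp(0.35630) = 1.42804.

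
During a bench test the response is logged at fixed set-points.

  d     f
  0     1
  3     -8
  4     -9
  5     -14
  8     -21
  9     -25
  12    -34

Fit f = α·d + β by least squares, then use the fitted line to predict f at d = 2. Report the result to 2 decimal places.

Forming MᵀM = [[339, 41]; [41, 7]] and Mᵀf = [-931, -110]ᵀ gives MᵀM·[α, β]ᵀ = Mᵀf.
Determinant 339·7 − 41² = 692.
α = ((-931)·7 − 41·(-110))/692 = -2007/692; β = (339·(-110) − 41·(-931))/692 = 881/692.
At d = 2: f̂ = (-2007/692)·(2) + (881/692)·(1) = -3133/692.

f̂ = -4.53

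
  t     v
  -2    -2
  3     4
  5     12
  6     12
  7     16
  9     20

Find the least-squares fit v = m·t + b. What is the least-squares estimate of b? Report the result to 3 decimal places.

b = 0.745

With design matrix X, XᵀX = [[204, 28]; [28, 6]] and Xᵀv = [440, 62]ᵀ.
det = 204·6 − 28² = 440.
m = (440·6 − 28·62)/440 = 113/55; b = (204·62 − 28·440)/440 = 41/55.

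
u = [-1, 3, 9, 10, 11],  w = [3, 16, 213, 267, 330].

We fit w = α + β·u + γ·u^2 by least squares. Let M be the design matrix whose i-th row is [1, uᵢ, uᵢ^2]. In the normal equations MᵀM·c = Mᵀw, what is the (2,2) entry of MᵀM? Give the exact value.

Row 2 ↔ basis u, column 2 ↔ basis u, so (MᵀM)_{2,2} = Σᵢ (u)·(u) = (-1)·(-1) + (3)·(3) + (9)·(9) + (10)·(10) + (11)·(11) = 312.

312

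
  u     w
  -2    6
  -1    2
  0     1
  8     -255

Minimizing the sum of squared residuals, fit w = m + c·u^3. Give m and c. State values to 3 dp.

From the data, Σ1 = 4, Σu^3 = 503, Σu^3·u^3 = 262209.
For Xᵀw: Σw = -246, Σu^3·w = -130610.
XᵀX·[m, c]ᵀ = Xᵀw becomes [[4, 503]; [503, 262209]]·[m, c]ᵀ = [-246, -130610]ᵀ.
Determinant 4·262209 − 503² = 795827.
m = ((-246)·262209 − 503·(-130610))/795827 = 1193416/795827; c = (4·(-130610) − 503·(-246))/795827 = -398702/795827.

m = 1.500, c = -0.501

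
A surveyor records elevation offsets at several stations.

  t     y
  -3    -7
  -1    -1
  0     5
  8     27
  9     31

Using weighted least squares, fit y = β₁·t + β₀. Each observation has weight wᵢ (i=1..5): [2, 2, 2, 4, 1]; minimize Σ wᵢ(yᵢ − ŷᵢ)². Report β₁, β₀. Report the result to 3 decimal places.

β₁ = 3.054, β₀ = 2.928

The normal system AᵀWA·[β₁, β₀]ᵀ = AᵀWy is [[357, 33]; [33, 11]]·[β₁, β₀]ᵀ = [1187, 133]ᵀ.
Δ = 357·11 − 33² = 2838.
β₁ = (1187·11 − 33·133)/2838 = 394/129; β₀ = (357·133 − 33·1187)/2838 = 1385/473.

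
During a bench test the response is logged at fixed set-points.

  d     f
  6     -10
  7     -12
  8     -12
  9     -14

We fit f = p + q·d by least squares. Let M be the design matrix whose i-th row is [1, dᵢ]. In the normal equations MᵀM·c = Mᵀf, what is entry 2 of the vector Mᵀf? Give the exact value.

Entry 2 ↔ basis d, so (Mᵀf)_{2} = Σᵢ (d)·fᵢ = (6)·(-10) + (7)·(-12) + (8)·(-12) + (9)·(-14) = -366.

-366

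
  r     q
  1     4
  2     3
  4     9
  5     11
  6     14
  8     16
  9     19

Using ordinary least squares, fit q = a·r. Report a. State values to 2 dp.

XᵀX·[a]ᵀ = Xᵀq reads: 227·a = 484.
(Σr·r = 227, Σr·q = 484.)
Hence a = 484 / 227 ≈ 2.13216.

a = 2.13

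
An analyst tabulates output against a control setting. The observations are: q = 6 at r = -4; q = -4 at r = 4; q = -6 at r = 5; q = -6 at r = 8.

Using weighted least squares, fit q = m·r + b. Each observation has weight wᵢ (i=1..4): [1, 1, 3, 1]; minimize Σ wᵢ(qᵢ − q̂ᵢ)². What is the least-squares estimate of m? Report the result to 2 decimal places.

m = -1.13

Entries of XᵀWX: Σwᵢ·r·r = 171, Σwᵢ·r = 23, Σwᵢ·1 = 6.
And Σwᵢ·r·q = -178, Σwᵢ·q = -22.
So XᵀWX·[m, b]ᵀ = XᵀWq: [[171, 23]; [23, 6]]·[m, b]ᵀ = [-178, -22]ᵀ.
Determinant 171·6 − 23² = 497.
m = ((-178)·6 − 23·(-22))/497 = -562/497; b = (171·(-22) − 23·(-178))/497 = 332/497.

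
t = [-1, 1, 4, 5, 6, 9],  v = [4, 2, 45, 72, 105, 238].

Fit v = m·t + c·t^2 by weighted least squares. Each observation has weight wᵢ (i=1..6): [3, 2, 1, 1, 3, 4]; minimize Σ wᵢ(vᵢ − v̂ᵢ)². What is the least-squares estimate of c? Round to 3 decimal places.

Compute the Gram sums: Σwᵢ·t·t = 478, Σwᵢ·t·t^2 = 3752, Σwᵢ·t^2·t^2 = 31018.
Right-hand side: Σwᵢ·t·v = 10990, Σwᵢ·t^2·v = 90988.
Normal equations: [[478, 3752]; [3752, 31018]]·[m, c]ᵀ = [10990, 90988]ᵀ.
Eliminating c: 31018·(row 1) − 3752·(row 2) gives 749100·m = 31018·10990 − 3752·90988 = -499156, so m = -124789/187275.
Then c = (90988 − 3752·(-124789/187275))/31018 = 564446/187275.

c = 3.014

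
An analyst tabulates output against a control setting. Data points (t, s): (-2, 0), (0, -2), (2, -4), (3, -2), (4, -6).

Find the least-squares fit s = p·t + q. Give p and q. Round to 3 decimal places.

p = -0.793, q = -1.690

Sums needed: Σt·t = 33, Σt = 7, Σ1 = 5.
For Xᵀs: Σt·s = -38, Σs = -14.
So XᵀX·[p, q]ᵀ = Xᵀs: [[33, 7]; [7, 5]]·[p, q]ᵀ = [-38, -14]ᵀ.
Eliminating q: 5·(row 1) − 7·(row 2) gives 116·p = 5·(-38) − 7·(-14) = -92, so p = -23/29.
Then q = ((-14) − 7·(-23/29))/5 = -49/29.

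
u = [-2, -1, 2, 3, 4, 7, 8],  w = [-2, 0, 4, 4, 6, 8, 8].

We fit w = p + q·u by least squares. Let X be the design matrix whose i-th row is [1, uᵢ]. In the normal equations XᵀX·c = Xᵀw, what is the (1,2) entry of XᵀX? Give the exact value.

21

Row 1 ↔ basis 1, column 2 ↔ basis u, so (XᵀX)_{1,2} = Σᵢ u = (1)·(-2) + (1)·(-1) + (1)·(2) + (1)·(3) + (1)·(4) + (1)·(7) + (1)·(8) = 21.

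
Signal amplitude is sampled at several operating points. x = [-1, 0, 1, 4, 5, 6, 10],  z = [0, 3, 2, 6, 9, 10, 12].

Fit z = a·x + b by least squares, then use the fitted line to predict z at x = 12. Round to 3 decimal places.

ẑ = 15.489

Sums needed: Σx·x = 179, Σx = 25, Σ1 = 7.
And Σx·z = 251, Σz = 42.
AᵀA·[a, b]ᵀ = Aᵀz becomes [[179, 25]; [25, 7]]·[a, b]ᵀ = [251, 42]ᵀ.
Determinant 179·7 − 25² = 628.
a = (251·7 − 25·42)/628 = 707/628; b = (179·42 − 25·251)/628 = 1243/628.
At x = 12: ẑ = (707/628)·(12) + (1243/628)·(1) = 9727/628.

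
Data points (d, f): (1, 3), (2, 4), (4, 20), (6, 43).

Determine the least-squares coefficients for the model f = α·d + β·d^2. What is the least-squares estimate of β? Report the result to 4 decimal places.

β = 1.1329

Setting ∂/∂α … = 0 gives: 57·α + 289·β = 349;  289·α + 1569·β = 1887.
Eliminating β: 1569·(row 1) − 289·(row 2) gives 5912·α = 1569·349 − 289·1887 = 2238, so α = 1119/2956.
Then β = (1887 − 289·(1119/2956))/1569 = 3349/2956.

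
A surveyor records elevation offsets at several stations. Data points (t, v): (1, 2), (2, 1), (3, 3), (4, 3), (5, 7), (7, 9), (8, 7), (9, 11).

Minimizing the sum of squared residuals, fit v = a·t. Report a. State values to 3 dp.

a = 1.116

With design matrix M, MᵀM = [[249]] and Mᵀv = [278]ᵀ.
Hence a = 278 / 249 ≈ 1.11647.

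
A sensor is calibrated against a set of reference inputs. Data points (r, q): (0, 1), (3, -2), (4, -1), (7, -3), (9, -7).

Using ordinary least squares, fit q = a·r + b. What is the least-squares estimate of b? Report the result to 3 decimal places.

Forming XᵀX = [[155, 23]; [23, 5]] and Xᵀq = [-94, -12]ᵀ gives XᵀX·[a, b]ᵀ = Xᵀq.
Eliminating b: 5·(row 1) − 23·(row 2) gives 246·a = 5·(-94) − 23·(-12) = -194, so a = -97/123.
Then b = ((-12) − 23·(-97/123))/5 = 151/123.

b = 1.228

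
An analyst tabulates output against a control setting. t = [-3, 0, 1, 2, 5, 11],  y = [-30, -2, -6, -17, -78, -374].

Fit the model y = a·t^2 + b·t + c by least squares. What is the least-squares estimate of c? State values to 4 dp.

c = -2.7227

With design matrix M, MᵀM = [[15364, 1438, 160]; [1438, 160, 16]; [160, 16, 6]] and Mᵀy = [-47548, -4454, -507]ᵀ.
Inverting the 3×3 Gram matrix, [a, b, c]ᵀ = [-641597/209469, -188/5109, -380215/139646]ᵀ.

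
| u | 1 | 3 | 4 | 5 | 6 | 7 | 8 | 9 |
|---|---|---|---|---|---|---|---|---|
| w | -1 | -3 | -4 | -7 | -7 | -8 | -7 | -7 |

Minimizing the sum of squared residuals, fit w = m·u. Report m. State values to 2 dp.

XᵀX·[m]ᵀ = Xᵀw reads: 281·m = -278.
m = (-278)/281 = -0.989324.

m = -0.99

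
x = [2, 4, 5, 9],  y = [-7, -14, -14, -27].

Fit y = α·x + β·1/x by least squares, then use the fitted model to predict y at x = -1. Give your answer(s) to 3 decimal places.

ŷ = 5.650

Normal-equation sums: Σx·x = 126, Σx·1/x = 4, Σ1/x·1/x = 11821/32400.
Right-hand side: Σx·y = -383, Σ1/x·y = -64/5.
MᵀM·[α, β]ᵀ = Mᵀy becomes [[126, 4]; [4, 11821/32400]]·[α, β]ᵀ = [-383, -64/5]ᵀ.
Eliminating β: (11821/32400)·(row 1) − 4·(row 2) gives (53947/1800)·α = (11821/32400)·(-383) − 4·(-64/5) = -2868563/32400, so α = -2868563/971046.
Then β = ((-64/5) − 4·(-2868563/971046))/(11821/32400) = -145440/53947.
At x = -1: ŷ = (-2868563/971046)·(-1) + (-145440/53947)·(-1) = 5486483/971046.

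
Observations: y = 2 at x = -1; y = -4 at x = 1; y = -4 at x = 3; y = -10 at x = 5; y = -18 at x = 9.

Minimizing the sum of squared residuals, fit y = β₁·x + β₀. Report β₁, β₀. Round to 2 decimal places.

β₁ = -1.93, β₀ = -0.23

Entries of MᵀM: Σx·x = 117, Σx = 17, Σ1 = 5.
Right-hand side: Σx·y = -230, Σy = -34.
MᵀM·[β₁, β₀]ᵀ = Mᵀy becomes [[117, 17]; [17, 5]]·[β₁, β₀]ᵀ = [-230, -34]ᵀ.
Eliminating β₀: 5·(row 1) − 17·(row 2) gives 296·β₁ = 5·(-230) − 17·(-34) = -572, so β₁ = -143/74.
Then β₀ = ((-34) − 17·(-143/74))/5 = -17/74.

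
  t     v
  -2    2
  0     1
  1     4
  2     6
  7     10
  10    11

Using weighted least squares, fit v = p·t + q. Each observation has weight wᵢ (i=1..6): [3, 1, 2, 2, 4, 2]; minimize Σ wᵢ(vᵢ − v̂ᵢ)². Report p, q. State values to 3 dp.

p = 0.848, q = 3.450

Entries of AᵀWA: Σwᵢ·t·t = 418, Σwᵢ·t = 48, Σwᵢ·1 = 14.
For AᵀWv: Σwᵢ·t·v = 520, Σwᵢ·v = 89.
Normal equations: [[418, 48]; [48, 14]]·[p, q]ᵀ = [520, 89]ᵀ.
Δ = 418·14 − 48² = 3548.
p = (520·14 − 48·89)/3548 = 752/887; q = (418·89 − 48·520)/3548 = 6121/1774.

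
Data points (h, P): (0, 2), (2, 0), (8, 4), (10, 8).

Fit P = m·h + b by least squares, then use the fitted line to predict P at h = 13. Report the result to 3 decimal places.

P̂ = 8.441

Entries of MᵀM: Σh·h = 168, Σh = 20, Σ1 = 4.
Right-hand side: Σh·P = 112, ΣP = 14.
Determinant 168·4 − 20² = 272.
m = (112·4 − 20·14)/272 = 21/34; b = (168·14 − 20·112)/272 = 7/17.
At h = 13: P̂ = (21/34)·(13) + (7/17)·(1) = 287/34.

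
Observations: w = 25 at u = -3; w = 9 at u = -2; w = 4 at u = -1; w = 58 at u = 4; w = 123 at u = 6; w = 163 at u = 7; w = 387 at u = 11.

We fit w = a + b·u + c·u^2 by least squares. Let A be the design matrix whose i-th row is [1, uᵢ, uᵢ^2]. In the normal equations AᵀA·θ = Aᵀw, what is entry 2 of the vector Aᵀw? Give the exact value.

6271

Entry 2 ↔ basis u, so (Aᵀw)_{2} = Σᵢ (u)·wᵢ = (-3)·(25) + (-2)·(9) + (-1)·(4) + (4)·(58) + (6)·(123) + (7)·(163) + (11)·(387) = 6271.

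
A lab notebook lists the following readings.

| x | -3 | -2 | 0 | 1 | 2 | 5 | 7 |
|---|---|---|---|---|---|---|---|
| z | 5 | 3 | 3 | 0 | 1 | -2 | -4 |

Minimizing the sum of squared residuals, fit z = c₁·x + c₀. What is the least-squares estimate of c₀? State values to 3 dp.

c₀ = 2.063

Forming MᵀM = [[92, 10]; [10, 7]] and Mᵀz = [-57, 6]ᵀ gives MᵀM·[c₁, c₀]ᵀ = Mᵀz.
Eliminating c₀: 7·(row 1) − 10·(row 2) gives 544·c₁ = 7·(-57) − 10·6 = -459, so c₁ = -27/32.
Then c₀ = (6 − 10·(-27/32))/7 = 33/16.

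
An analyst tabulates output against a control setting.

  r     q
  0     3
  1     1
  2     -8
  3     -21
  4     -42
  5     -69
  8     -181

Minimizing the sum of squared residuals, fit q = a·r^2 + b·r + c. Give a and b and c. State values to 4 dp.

The normal equations are: 5075·a + 737·b + 119·c = -14201;  737·a + 119·b + 23·c = -2039;  119·a + 23·b + 7·c = -317.
Inverting the 3×3 Gram matrix, [a, b, c]ᵀ = [-21923/7483, 400/1069, 24618/7483]ᵀ.

a = -2.9297, b = 0.3742, c = 3.2899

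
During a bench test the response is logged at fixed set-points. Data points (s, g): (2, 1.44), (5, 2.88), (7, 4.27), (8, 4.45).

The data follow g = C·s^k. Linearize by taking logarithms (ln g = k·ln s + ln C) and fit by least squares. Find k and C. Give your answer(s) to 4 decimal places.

Let Y = ln g. Fitting Y = k·ln s + ln C by least squares:
Sums: Σln s = 6.3279, Σ(ln s)² = 11.1814, Σln g = 4.3670, Σln s·ln g = 7.8843.
Normal system: [[11.1814, 6.3279]; [6.3279, 4]]·[k, ln C]ᵀ = [7.8843, 4.3670]ᵀ.
Solving (det = 4.6828): k = 0.83358, ln C = -0.22698, so C = exp(-0.22698) = 0.79694.

k = 0.8336, C = 0.7969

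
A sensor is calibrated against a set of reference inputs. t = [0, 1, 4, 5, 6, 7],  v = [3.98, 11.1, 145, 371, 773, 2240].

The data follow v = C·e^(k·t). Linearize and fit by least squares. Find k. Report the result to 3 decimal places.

Let Y = ln v. Fitting Y = k·t + ln C by least squares:
Σt = 23.0000, Σ(t)² = 127.0000, Σln v = 29.0457, Σt·ln v = 145.7962.
Equations: 127.0000·k + 23.0000·ln C = 145.7962;  23.0000·k + 6·ln C = 29.0457.
Δ = 127.0000·6 − (23.0000)² = 233.0000; k = (145.7962·6 − 23.0000·29.0457)/233.0000 = 0.88724, ln C = (127.0000·29.0457 − 23.0000·145.7962)/233.0000 = 1.43986.

k = 0.887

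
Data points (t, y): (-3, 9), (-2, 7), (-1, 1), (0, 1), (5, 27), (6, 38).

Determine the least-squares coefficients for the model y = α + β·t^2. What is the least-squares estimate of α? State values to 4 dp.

From the data, Σ1 = 6, Σt^2 = 75, Σt^2·t^2 = 2019.
Right-hand side: Σy = 83, Σt^2·y = 2153.
MᵀM·[α, β]ᵀ = Mᵀy becomes [[6, 75]; [75, 2019]]·[α, β]ᵀ = [83, 2153]ᵀ.
Eliminating β: 2019·(row 1) − 75·(row 2) gives 6489·α = 2019·83 − 75·2153 = 6102, so α = 678/721.
Then β = (2153 − 75·(678/721))/2019 = 2231/2163.

α = 0.9404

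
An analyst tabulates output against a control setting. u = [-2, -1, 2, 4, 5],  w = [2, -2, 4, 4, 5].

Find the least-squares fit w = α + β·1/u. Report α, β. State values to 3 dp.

Sums needed: Σ1 = 5, Σ1/u = -11/20, Σ1/u·1/u = 641/400.
Moment sums: Σw = 13, Σ1/u·w = 5.
Normal equations: [[5, -11/20]; [-11/20, 641/400]]·[α, β]ᵀ = [13, 5]ᵀ.
Eliminating β: (641/400)·(row 1) − (-11/20)·(row 2) gives (771/100)·α = (641/400)·13 − (-11/20)·5 = 9433/400, so α = 9433/3084.
Then β = (5 − (-11/20)·(9433/3084))/(641/400) = 3215/771.

α = 3.059, β = 4.170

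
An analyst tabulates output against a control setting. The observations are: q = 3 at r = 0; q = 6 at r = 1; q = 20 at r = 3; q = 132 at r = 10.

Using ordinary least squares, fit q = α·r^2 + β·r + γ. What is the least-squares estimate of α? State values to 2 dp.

α = 1.03

Setting ∂/∂α … = 0 gives: 10082·α + 1028·β + 110·γ = 13386;  1028·α + 110·β + 14·γ = 1386;  110·α + 14·β + 4·γ = 161.
Solving the 3×3 system (Gaussian elimination) gives α = 5867/5676, β = 14689/5676, γ = 5235/1892.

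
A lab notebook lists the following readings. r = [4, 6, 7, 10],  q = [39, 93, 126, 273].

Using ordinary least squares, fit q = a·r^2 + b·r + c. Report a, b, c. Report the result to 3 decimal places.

The normal equations are: 13953·a + 1623·b + 201·c = 37446;  1623·a + 201·b + 27·c = 4326;  201·a + 27·b + 4·c = 531.
Solving the 3×3 system (Gaussian elimination) gives a = 16/5, b = -147/25, c = 291/25.

a = 3.200, b = -5.880, c = 11.640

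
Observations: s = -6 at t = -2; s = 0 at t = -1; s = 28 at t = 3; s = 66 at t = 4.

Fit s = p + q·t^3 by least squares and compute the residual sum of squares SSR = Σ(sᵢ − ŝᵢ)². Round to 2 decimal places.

Compute the Gram sums: Σ1 = 4, Σt^3 = 82, Σt^3·t^3 = 4890.
And Σs = 88, Σt^3·s = 5028.
det = 4·4890 − 82² = 12836.
p = (88·4890 − 82·5028)/12836 = 4506/3209; q = (4·5028 − 82·88)/12836 = 3224/3209.
Residuals: 2032/3209, -1282/3209, -1702/3209, 952/3209; SSR = 2984/3209.

SSR = 0.93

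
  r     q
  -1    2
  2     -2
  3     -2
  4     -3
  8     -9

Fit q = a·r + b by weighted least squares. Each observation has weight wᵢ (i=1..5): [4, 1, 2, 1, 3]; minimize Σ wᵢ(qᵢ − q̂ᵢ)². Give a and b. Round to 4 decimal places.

a = -1.2103, b = 0.9755

Compute the Gram sums: Σwᵢ·r·r = 234, Σwᵢ·r = 32, Σwᵢ·1 = 11.
Moment sums: Σwᵢ·r·q = -252, Σwᵢ·q = -28.
Normal equations: [[234, 32]; [32, 11]]·[a, b]ᵀ = [-252, -28]ᵀ.
det = 234·11 − 32² = 1550.
a = ((-252)·11 − 32·(-28))/1550 = -938/775; b = (234·(-28) − 32·(-252))/1550 = 756/775.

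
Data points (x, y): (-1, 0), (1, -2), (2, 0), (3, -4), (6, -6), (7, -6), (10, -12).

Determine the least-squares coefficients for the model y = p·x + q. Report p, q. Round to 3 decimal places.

Compute the Gram sums: Σx·x = 200, Σx = 28, Σ1 = 7.
And Σx·y = -212, Σy = -30.
Normal equations: [[200, 28]; [28, 7]]·[p, q]ᵀ = [-212, -30]ᵀ.
Eliminating q: 7·(row 1) − 28·(row 2) gives 616·p = 7·(-212) − 28·(-30) = -644, so p = -23/22.
Then q = ((-30) − 28·(-23/22))/7 = -8/77.

p = -1.045, q = -0.104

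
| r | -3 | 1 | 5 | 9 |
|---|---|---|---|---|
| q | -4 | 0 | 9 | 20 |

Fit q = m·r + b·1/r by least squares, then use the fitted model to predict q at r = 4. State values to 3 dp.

Compute the Gram sums: Σr·r = 116, Σr·1/r = 4, Σ1/r·1/r = 2356/2025.
Right-hand side: Σr·q = 237, Σ1/r·q = 241/45.
Normal equations: [[116, 4]; [4, 2356/2025]]·[m, b]ᵀ = [237, 241/45]ᵀ.
det = 116·(2356/2025) − 4² = 240896/2025.
m = (237·(2356/2025) − 4·(241/45))/(240896/2025) = 32187/15056; b = (116·(241/45) − 4·237)/(240896/2025) = -41355/15056.
At r = 4: q̂ = (32187/15056)·(4) + (-41355/15056)·(1/4) = 473637/60224.

q̂ = 7.865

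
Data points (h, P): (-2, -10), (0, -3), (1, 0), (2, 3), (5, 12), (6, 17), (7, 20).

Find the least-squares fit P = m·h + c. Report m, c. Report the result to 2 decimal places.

The normal equations are: 119·m + 19·c = 328;  19·m + 7·c = 39.
(Σh·h = 119, Σh = 19, Σ1 = 7, Σh·P = 328, ΣP = 39.)
Determinant 119·7 − 19² = 472.
m = (328·7 − 19·39)/472 = 1555/472; c = (119·39 − 19·328)/472 = -1591/472.

m = 3.29, c = -3.37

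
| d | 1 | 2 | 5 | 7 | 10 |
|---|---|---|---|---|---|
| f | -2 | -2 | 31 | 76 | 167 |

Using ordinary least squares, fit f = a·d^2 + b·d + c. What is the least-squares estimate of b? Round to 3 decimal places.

With design matrix A, AᵀA = [[13043, 1477, 179]; [1477, 179, 25]; [179, 25, 5]] and Aᵀf = [21189, 2351, 270]ᵀ.
Solving the 3×3 system (Gaussian elimination) gives a = 16525/8148, b = -93/28, c = -4072/2037.

b = -3.321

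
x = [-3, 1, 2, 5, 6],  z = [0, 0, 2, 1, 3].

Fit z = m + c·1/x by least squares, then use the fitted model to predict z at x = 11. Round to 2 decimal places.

Compute the Gram sums: Σ1 = 5, Σ1/x = 23/15, Σ1/x·1/x = 643/450.
Right-hand side: Σz = 6, Σ1/x·z = 17/10.
So MᵀM·[m, c]ᵀ = Mᵀz: [[5, 23/15]; [23/15, 643/450]]·[m, c]ᵀ = [6, 17/10]ᵀ.
Determinant 5·(643/450) − (23/15)² = 719/150.
m = (6·(643/450) − (23/15)·(17/10))/(719/150) = 895/719; c = (5·(17/10) − (23/15)·6)/(719/150) = -105/719.
At x = 11: ẑ = (895/719)·(1) + (-105/719)·(1/11) = 9740/7909.

ẑ = 1.23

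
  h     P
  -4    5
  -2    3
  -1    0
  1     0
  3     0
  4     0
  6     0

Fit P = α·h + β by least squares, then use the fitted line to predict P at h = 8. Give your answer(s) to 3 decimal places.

Entries of MᵀM: Σh·h = 83, Σh = 7, Σ1 = 7.
For MᵀP: Σh·P = -26, ΣP = 8.
Normal equations: [[83, 7]; [7, 7]]·[α, β]ᵀ = [-26, 8]ᵀ.
det = 83·7 − 7² = 532.
α = ((-26)·7 − 7·8)/532 = -17/38; β = (83·8 − 7·(-26))/532 = 423/266.
At h = 8: P̂ = (-17/38)·(8) + (423/266)·(1) = -529/266.

P̂ = -1.989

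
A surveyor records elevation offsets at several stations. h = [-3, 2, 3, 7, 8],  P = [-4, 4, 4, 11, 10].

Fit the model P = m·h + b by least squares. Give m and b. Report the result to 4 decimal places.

m = 1.3472, b = 0.4197

Entries of AᵀA: Σh·h = 135, Σh = 17, Σ1 = 5.
Right-hand side: Σh·P = 189, ΣP = 25.
Eliminating b: 5·(row 1) − 17·(row 2) gives 386·m = 5·189 − 17·25 = 520, so m = 260/193.
Then b = (25 − 17·(260/193))/5 = 81/193.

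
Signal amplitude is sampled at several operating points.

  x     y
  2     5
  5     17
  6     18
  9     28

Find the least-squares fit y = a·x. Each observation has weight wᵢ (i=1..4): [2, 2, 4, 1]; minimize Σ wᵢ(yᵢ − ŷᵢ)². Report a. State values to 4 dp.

a = 3.0883

Compute the Gram sums: Σwᵢ·x·x = 283.
Moment sums: Σwᵢ·x·y = 874.
So MᵀWM·[a]ᵀ = MᵀWy: [[283]]·[a]ᵀ = [874]ᵀ.
a = 874/283 = 3.08834.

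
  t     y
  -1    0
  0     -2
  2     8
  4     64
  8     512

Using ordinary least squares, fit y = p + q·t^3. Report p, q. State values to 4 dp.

p = -0.2680, q = 1.0006

Compute the Gram sums: Σ1 = 5, Σt^3 = 583, Σt^3·t^3 = 266305.
For Aᵀy: Σy = 582, Σt^3·y = 266304.
det = 5·266305 − 583² = 991636.
p = (582·266305 − 583·266304)/991636 = -132861/495818; q = (5·266304 − 583·582)/991636 = 496107/495818.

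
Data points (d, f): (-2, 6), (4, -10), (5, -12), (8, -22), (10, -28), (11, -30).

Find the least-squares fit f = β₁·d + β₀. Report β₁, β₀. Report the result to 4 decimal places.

β₁ = -2.8246, β₀ = 0.9474

Compute the Gram sums: Σd·d = 330, Σd = 36, Σ1 = 6.
And Σd·f = -898, Σf = -96.
So XᵀX·[β₁, β₀]ᵀ = Xᵀf: [[330, 36]; [36, 6]]·[β₁, β₀]ᵀ = [-898, -96]ᵀ.
det = 330·6 − 36² = 684.
β₁ = ((-898)·6 − 36·(-96))/684 = -161/57; β₀ = (330·(-96) − 36·(-898))/684 = 18/19.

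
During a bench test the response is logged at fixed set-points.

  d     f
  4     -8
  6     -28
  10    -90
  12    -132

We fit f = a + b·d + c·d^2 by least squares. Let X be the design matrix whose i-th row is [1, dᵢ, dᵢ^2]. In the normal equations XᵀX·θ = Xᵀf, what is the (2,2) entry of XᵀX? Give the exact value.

Row 2 ↔ basis d, column 2 ↔ basis d, so (XᵀX)_{2,2} = Σᵢ (d)·(d) = (4)·(4) + (6)·(6) + (10)·(10) + (12)·(12) = 296.

296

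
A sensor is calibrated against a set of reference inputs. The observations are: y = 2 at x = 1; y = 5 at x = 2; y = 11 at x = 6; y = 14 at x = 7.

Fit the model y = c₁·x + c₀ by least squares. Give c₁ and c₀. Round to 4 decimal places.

MᵀM·[c₁, c₀]ᵀ = Mᵀy reads: 90·c₁ + 16·c₀ = 176;  16·c₁ + 4·c₀ = 32.
det = 90·4 − 16² = 104.
c₁ = (176·4 − 16·32)/104 = 24/13; c₀ = (90·32 − 16·176)/104 = 8/13.

c₁ = 1.8462, c₀ = 0.6154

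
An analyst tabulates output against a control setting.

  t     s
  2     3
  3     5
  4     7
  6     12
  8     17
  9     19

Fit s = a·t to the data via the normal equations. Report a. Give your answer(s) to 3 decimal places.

Sums needed: Σt·t = 210.
For Xᵀs: Σt·s = 428.
a = 428/210 = 2.0381.

a = 2.038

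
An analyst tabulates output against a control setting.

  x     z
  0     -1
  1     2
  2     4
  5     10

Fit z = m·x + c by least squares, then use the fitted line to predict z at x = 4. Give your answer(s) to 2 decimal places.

ẑ = 8.04

With design matrix M, MᵀM = [[30, 8]; [8, 4]] and Mᵀz = [60, 15]ᵀ.
Eliminating c: 4·(row 1) − 8·(row 2) gives 56·m = 4·60 − 8·15 = 120, so m = 15/7.
Then c = (15 − 8·(15/7))/4 = -15/28.
At x = 4: ẑ = (15/7)·(4) + (-15/28)·(1) = 225/28.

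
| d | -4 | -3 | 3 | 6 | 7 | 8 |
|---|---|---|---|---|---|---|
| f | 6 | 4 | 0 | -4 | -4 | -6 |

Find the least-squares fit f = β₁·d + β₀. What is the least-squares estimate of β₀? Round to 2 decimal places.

β₀ = 1.95

Normal-equation sums: Σd·d = 183, Σd = 17, Σ1 = 6.
Moment sums: Σd·f = -136, Σf = -4.
det = 183·6 − 17² = 809.
β₁ = ((-136)·6 − 17·(-4))/809 = -748/809; β₀ = (183·(-4) − 17·(-136))/809 = 1580/809.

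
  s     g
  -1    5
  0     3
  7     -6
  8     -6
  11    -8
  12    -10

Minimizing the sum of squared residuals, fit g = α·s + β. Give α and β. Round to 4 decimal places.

From the data, Σs·s = 379, Σs = 37, Σ1 = 6.
And Σs·g = -303, Σg = -22.
AᵀA·[α, β]ᵀ = Aᵀg becomes [[379, 37]; [37, 6]]·[α, β]ᵀ = [-303, -22]ᵀ.
Eliminating β: 6·(row 1) − 37·(row 2) gives 905·α = 6·(-303) − 37·(-22) = -1004, so α = -1004/905.
Then β = ((-22) − 37·(-1004/905))/6 = 2873/905.

α = -1.1094, β = 3.1746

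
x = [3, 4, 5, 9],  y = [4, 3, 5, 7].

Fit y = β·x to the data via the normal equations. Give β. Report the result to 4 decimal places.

β = 0.8550

With design matrix M, MᵀM = [[131]] and Mᵀy = [112]ᵀ.
β = 112/131 = 0.854962.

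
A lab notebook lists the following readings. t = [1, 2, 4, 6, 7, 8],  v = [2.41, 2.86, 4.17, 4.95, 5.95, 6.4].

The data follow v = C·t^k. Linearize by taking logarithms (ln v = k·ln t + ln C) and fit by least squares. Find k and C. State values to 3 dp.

k = 0.477, C = 2.237

With ln vᵢ as the transformed response and ln tᵢ as the regressor:
Σln t = 7.8966, Σ(ln t)² = 13.7233, Σln v = 8.5974, Σln t·ln v = 12.9040.
Normal system: [[13.7233, 7.8966]; [7.8966, 6]]·[k, ln C]ᵀ = [12.9040, 8.5974]ᵀ.
Δ = 13.7233·6 − (7.8966)² = 19.9843; k = (12.9040·6 − 7.8966·8.5974)/19.9843 = 0.47706, ln C = (13.7233·8.5974 − 7.8966·12.9040)/19.9843 = 0.80505, so C = exp(0.80505) = 2.23681.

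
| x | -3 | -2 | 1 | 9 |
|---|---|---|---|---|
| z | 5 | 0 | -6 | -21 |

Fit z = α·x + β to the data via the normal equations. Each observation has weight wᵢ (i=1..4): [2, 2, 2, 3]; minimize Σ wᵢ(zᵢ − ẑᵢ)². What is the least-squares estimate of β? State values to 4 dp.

β = -2.9086

Setting ∂/∂α … = 0 gives: 271·α + 19·β = -609;  19·α + 9·β = -65.
det = 271·9 − 19² = 2078.
α = ((-609)·9 − 19·(-65))/2078 = -2123/1039; β = (271·(-65) − 19·(-609))/2078 = -3022/1039.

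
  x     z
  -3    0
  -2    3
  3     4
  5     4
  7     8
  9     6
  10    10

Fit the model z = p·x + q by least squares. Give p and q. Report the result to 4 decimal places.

p = 0.5801, q = 2.5965

Setting ∂/∂p … = 0 gives: 277·p + 29·q = 236;  29·p + 7·q = 35.
(Σx·x = 277, Σx = 29, Σ1 = 7, Σx·z = 236, Σz = 35.)
Determinant 277·7 − 29² = 1098.
p = (236·7 − 29·35)/1098 = 637/1098; q = (277·35 − 29·236)/1098 = 2851/1098.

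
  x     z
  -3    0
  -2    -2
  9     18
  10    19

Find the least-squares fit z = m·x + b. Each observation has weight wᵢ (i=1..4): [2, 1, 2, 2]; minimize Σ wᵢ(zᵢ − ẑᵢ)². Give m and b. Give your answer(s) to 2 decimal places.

m = 1.56, b = 3.58

Normal-equation sums: Σwᵢ·x·x = 384, Σwᵢ·x = 30, Σwᵢ·1 = 7.
And Σwᵢ·x·z = 708, Σwᵢ·z = 72.
So MᵀWM·[m, b]ᵀ = MᵀWz: [[384, 30]; [30, 7]]·[m, b]ᵀ = [708, 72]ᵀ.
Δ = 384·7 − 30² = 1788.
m = (708·7 − 30·72)/1788 = 233/149; b = (384·72 − 30·708)/1788 = 534/149.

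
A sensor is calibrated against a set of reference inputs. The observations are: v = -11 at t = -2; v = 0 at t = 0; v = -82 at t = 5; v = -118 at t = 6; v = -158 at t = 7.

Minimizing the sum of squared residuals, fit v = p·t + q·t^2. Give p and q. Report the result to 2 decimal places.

Sums needed: Σt·t = 114, Σt·t^2 = 676, Σt^2·t^2 = 4338.
And Σt·v = -2202, Σt^2·v = -14084.
Δ = 114·4338 − 676² = 37556.
p = ((-2202)·4338 − 676·(-14084))/37556 = -7873/9389; q = (114·(-14084) − 676·(-2202))/37556 = -29256/9389.

p = -0.84, q = -3.12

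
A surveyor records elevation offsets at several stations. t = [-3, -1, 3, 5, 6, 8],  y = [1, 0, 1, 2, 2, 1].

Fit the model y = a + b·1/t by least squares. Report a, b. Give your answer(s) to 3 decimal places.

Compute the Gram sums: Σ1 = 6, Σ1/t = -61/120, Σ1/t·1/t = 2089/1600.
Moment sums: Σy = 7, Σ1/t·y = 103/120.
Normal equations: [[6, -61/120]; [-61/120, 2089/1600]]·[a, b]ᵀ = [7, 103/120]ᵀ.
det = 6·(2089/1600) − (-61/120)² = 21817/2880.
a = (7·(2089/1600) − (-61/120)·(103/120))/(21817/2880) = 27578/21817; b = (6·(103/120) − (-61/120)·7)/(21817/2880) = 25080/21817.

a = 1.264, b = 1.150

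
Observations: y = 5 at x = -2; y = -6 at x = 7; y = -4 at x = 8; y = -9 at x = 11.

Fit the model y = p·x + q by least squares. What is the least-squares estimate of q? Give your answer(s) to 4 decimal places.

q = 2.8191

Normal-equation sums: Σx·x = 238, Σx = 24, Σ1 = 4.
Moment sums: Σx·y = -183, Σy = -14.
So AᵀA·[p, q]ᵀ = Aᵀy: [[238, 24]; [24, 4]]·[p, q]ᵀ = [-183, -14]ᵀ.
det = 238·4 − 24² = 376.
p = ((-183)·4 − 24·(-14))/376 = -99/94; q = (238·(-14) − 24·(-183))/376 = 265/94.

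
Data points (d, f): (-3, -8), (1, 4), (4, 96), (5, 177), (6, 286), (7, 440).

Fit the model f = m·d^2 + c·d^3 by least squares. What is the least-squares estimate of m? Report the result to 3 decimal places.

m = 2.090

Sums needed: Σd^2·d^2 = 4660, Σd^2·d^3 = 28490, Σd^3·d^3 = 184756.
Moment sums: Σd^2·f = 37749, Σd^3·f = 241185.
MᵀM·[m, c]ᵀ = Mᵀf becomes [[4660, 28490]; [28490, 184756]]·[m, c]ᵀ = [37749, 241185]ᵀ.
Determinant 4660·184756 − 28490² = 49282860.
m = (37749·184756 − 28490·241185)/49282860 = 1560509/746710; c = (4660·241185 − 28490·37749)/49282860 = 1615103/1642762.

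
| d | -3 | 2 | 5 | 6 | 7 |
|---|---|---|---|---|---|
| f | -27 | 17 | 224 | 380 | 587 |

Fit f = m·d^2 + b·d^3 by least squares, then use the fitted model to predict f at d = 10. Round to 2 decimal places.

f̂ = 1649.60

Sums needed: Σd^2·d^2 = 4419, Σd^2·d^3 = 27497, Σd^3·d^3 = 180723.
And Σd^2·f = 47868, Σd^3·f = 312286.
det = 4419·180723 − 27497² = 42529928.
m = (47868·180723 − 27497·312286)/42529928 = 31960211/21264964; b = (4419·312286 − 27497·47868)/42529928 = 31882719/21264964.
At d = 10: f̂ = (31960211/21264964)·(100) + (31882719/21264964)·(1000) = 8769685025/5316241.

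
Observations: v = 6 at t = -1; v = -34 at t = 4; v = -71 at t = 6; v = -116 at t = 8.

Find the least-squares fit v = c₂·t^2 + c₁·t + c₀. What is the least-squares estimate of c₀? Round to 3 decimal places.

c₀ = 3.392

Sums needed: Σt^2·t^2 = 5649, Σt^2·t = 791, Σt^2 = 117, Σt·t = 117, Σt = 17, Σ1 = 4.
Right-hand side: Σt^2·v = -10518, Σt·v = -1496, Σv = -215.
So MᵀM·[c₂, c₁, c₀]ᵀ = Mᵀv: [[5649, 791, 117]; [791, 117, 17]; [117, 17, 4]]·[c₂, c₁, c₀]ᵀ = [-10518, -1496, -215]ᵀ.
Row-reducing yields c₂ = -18223/13358, c₁ = -54183/13358, c₀ = 22654/6679.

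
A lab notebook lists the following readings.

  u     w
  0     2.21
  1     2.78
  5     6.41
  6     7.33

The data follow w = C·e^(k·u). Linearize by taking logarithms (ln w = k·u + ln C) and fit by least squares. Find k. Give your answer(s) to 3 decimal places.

With ln wᵢ as the transformed response and uᵢ as the regressor:
AᵀA = [[62.0000, 12.0000]; [12.0000, 4]], rhs = [22.2636, 5.6653]ᵀ  (here Σu = 12.0000, Σ(u)² = 62.0000, Σln w = 5.6653, Σu·ln w = 22.2636).
Δ = 62.0000·4 − (12.0000)² = 104.0000; k = (22.2636·4 − 12.0000·5.6653)/104.0000 = 0.20261, ln C = (62.0000·5.6653 − 12.0000·22.2636)/104.0000 = 0.80850.

k = 0.203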